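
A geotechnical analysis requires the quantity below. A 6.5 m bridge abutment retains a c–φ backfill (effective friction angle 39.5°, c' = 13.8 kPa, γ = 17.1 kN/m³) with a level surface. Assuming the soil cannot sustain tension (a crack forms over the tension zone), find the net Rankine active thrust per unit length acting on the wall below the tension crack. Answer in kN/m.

18.0 kN/m

K_a = 0.2224; √K_a = 0.4716.
Tension-crack depth z_c = 2c/(γ√K_a) = 2×13.8/(17.1×0.4716) = 3.422 m.
σ_a at base = K_a γ H − 2c√K_a = 0.2224×17.1×6.5 − 2×13.8×0.4716 = 11.71 kPa.
P_a = ½ × 11.71 × (H − z_c) = 0.5×11.71×3.078 = 18.02 kN/m.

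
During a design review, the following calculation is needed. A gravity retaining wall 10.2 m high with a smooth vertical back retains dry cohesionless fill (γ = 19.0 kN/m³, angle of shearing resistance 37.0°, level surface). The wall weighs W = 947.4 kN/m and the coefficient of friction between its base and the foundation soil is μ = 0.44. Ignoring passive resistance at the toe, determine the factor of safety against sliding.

1.70

K_a = tan²(45° − 37.0°/2) = 0.2486.
P_a = ½K_aγH² = 0.5×0.2486×19.0×10.2² = 245.7 kN/m, acting at H/3 = 3.400 m above the base.
FS_sliding = μW / P_a = 0.44×947.4 / 245.7 = 1.697.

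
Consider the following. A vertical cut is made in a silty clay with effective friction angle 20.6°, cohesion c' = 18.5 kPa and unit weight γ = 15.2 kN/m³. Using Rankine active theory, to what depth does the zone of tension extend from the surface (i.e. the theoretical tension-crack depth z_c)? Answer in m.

K_a = tan²(45° − 20.6°/2) = 0.4795; √K_a = 0.6924.
The active pressure is zero where K_a γ z = 2c√K_a, so z_c = 2c/(γ√K_a) = 2×18.5/(15.2×0.6924) = 3.515 m.

3.52 m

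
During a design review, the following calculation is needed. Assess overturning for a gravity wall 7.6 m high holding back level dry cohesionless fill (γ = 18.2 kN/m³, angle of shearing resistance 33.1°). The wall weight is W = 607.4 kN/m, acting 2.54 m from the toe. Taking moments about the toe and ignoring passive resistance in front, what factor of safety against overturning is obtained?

3.95

K_a = tan²(45° − 33.1°/2) = 0.2936.
P_a = ½K_aγH² = 0.5×0.2936×18.2×7.6² = 154.3 kN/m, acting at H/3 = 2.533 m above the base.
Overturning moment M_o = P_a × H/3 = 154.3 × 2.533 = 390.9.
Resisting moment M_r = W × 2.54 = 607.4 × 2.54 = 1543.
FS_overturning = M_r/M_o = 1543/390.9 = 3.947.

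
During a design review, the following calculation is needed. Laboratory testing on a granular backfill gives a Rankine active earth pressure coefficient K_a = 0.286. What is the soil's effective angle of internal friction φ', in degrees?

33.7°

K_a = tan²(45° − φ/2) ⇒ 45° − φ/2 = arctan(√0.286) = 28.14°.
φ = 2(45° − 28.14°) = 33.73°.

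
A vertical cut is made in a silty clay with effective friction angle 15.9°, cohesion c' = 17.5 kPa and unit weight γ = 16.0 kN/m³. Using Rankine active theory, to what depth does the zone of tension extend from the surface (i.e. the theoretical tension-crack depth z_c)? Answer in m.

2.90 m

K_a = tan²(45° − 15.9°/2) = 0.5699; √K_a = 0.7549.
The active pressure is zero where K_a γ z = 2c√K_a, so z_c = 2c/(γ√K_a) = 2×17.5/(16.0×0.7549) = 2.898 m.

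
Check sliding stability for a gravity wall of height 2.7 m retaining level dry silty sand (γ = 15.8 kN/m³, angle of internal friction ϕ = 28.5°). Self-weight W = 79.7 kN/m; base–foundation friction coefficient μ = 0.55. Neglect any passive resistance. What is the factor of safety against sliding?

K_a = tan²(45° − 28.5°/2) = 0.3540.
P_a = ½K_aγH² = 0.5×0.3540×15.8×2.7² = 20.38 kN/m, acting at H/3 = 0.9000 m above the base.
FS_sliding = μW / P_a = 0.55×79.7 / 20.38 = 2.150.

2.15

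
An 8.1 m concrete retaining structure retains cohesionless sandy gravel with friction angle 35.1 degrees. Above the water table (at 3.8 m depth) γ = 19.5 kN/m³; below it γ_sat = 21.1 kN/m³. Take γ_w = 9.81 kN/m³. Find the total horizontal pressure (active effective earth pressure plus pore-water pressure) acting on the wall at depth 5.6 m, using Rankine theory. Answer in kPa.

K_a = (1 − sin φ)/(1 + sin φ) = 0.2698.
γ' = 21.1 − 9.81 = 11.29 kN/m³.
Effective vertical stress at 5.6 m: σ'_v = 19.5×3.8 + 11.29×1.80 = 94.42 kPa.
σ'_h = K_a σ'_v = 0.2698 × 94.42 = 25.48 kPa; u = γ_w × 1.80 = 17.66 kPa.
Total σ_h = 25.48 + 17.66 = 43.14 kPa.

43.1 kPa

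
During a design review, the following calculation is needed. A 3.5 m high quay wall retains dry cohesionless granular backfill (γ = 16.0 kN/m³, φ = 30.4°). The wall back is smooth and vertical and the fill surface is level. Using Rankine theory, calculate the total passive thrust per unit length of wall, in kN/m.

K_p = tan²(45° + φ/2) = 3.049.
P_p = ½ K_p γ H² = 0.5 × 3.049 × 16.0 × 3.5² = 298.8 kN/m.

299 kN/m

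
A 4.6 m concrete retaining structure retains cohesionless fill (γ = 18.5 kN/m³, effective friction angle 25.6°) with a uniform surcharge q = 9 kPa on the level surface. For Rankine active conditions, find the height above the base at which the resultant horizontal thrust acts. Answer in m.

K_a = 0.3966.
Triangular part P₁ = ½K_aγH² = 77.62 at H/3 = 1.533 m; rectangular part P₂ = K_a q H = 16.42 at H/2 = 2.300 m.
ȳ = (P₁·1.533 + P₂·2.300)/(P₁+P₂) = 1.667 m.

1.67 m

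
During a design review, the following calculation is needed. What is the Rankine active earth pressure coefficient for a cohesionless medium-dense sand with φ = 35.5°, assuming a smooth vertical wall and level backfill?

K_a = tan²(45° − φ/2) = tan²(27.25°) = 0.2653.

0.265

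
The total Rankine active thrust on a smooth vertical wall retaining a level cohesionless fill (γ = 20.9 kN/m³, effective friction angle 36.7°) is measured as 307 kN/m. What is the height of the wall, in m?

10.8 m

K_a = 0.2519. P_a = ½ K_a γ H² ⇒ H = √(2P_a/(K_a γ)).
H = √(2×307/(0.2519×20.9)) = 10.80 m.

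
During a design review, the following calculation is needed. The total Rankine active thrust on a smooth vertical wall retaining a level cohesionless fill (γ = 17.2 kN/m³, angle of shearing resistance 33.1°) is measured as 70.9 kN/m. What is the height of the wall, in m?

5.30 m

K_a = 0.2936. P_a = ½ K_a γ H² ⇒ H = √(2P_a/(K_a γ)).
H = √(2×70.9/(0.2936×17.2)) = 5.299 m.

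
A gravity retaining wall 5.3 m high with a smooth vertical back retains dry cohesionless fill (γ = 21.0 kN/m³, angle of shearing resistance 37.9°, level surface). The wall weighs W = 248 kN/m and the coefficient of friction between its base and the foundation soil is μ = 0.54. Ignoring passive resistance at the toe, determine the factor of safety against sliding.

K_a = tan²(45° − 37.9°/2) = 0.2389.
P_a = ½K_aγH² = 0.5×0.2389×21.0×5.3² = 70.47 kN/m, acting at H/3 = 1.767 m above the base.
FS_sliding = μW / P_a = 0.54×248 / 70.47 = 1.900.

1.90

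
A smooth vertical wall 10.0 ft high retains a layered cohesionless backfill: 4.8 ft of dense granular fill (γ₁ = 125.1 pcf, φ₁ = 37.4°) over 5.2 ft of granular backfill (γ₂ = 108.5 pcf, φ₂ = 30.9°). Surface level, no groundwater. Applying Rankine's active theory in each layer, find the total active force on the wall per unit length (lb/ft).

K_a1 = tan²(45°−37.4°/2) = 0.2443; K_a2 = tan²(45°−30.9°/2) = 0.3214.
Layer 1: σ at base = K_a1 γ₁ h₁ = 146.7 psf; P₁ = ½×146.7×4.8 = 352.0.
Layer 2: σ_v at top = γ₁h₁ = 600.5; σ_h top = K_a2×600.5 = 193.0; σ_h base = K_a2×(600.5+108.5×5.2) = 374.3.
P₂ = ½(193.0+374.3)×5.2 = 1475. Total P_a = 352.0+1475 = 1827 lb/ft.

1830 lb/ft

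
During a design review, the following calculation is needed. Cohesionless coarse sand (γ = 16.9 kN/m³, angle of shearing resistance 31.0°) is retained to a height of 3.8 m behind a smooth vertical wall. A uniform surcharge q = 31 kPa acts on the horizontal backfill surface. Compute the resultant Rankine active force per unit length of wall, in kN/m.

76.8 kN/m

K_a = tan²(45° − φ/2) = 0.3201.
Soil triangle: ½ K_a γ H² = 0.5×0.3201×16.9×3.8² = 39.06 kN/m.
Surcharge rectangle: K_a q H = 0.3201×31×3.8 = 37.71 kN/m.
Total = 39.06 + 37.71 = 76.77 kN/m.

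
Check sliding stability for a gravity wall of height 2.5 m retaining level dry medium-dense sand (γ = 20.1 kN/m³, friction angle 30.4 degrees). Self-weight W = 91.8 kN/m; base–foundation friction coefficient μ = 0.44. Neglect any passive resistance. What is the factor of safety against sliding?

K_a = tan²(45° − 30.4°/2) = 0.3280.
P_a = ½K_aγH² = 0.5×0.3280×20.1×2.5² = 20.60 kN/m, acting at H/3 = 0.8333 m above the base.
FS_sliding = μW / P_a = 0.44×91.8 / 20.60 = 1.961.

1.96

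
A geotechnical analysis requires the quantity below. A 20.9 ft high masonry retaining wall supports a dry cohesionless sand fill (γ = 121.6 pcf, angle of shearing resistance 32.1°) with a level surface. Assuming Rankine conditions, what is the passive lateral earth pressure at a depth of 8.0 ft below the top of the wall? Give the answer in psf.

3180 psf

K_p = (1 + sin φ)/(1 − sin φ) = 3.268.
σ_h = K_p γ z = 3.268 × 121.6 × 8.0 = 3179 psf.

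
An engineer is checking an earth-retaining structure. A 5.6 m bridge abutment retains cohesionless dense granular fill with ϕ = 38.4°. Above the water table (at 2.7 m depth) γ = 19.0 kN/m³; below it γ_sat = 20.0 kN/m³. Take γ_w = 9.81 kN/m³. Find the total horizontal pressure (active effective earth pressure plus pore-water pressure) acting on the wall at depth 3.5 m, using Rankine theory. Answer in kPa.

K_a = (1 − sin φ)/(1 + sin φ) = 0.2337.
γ' = 20.0 − 9.81 = 10.19 kN/m³.
Effective vertical stress at 3.5 m: σ'_v = 19.0×2.7 + 10.19×0.800 = 59.45 kPa.
σ'_h = K_a σ'_v = 0.2337 × 59.45 = 13.89 kPa; u = γ_w × 0.800 = 7.848 kPa.
Total σ_h = 13.89 + 7.848 = 21.74 kPa.

21.7 kPa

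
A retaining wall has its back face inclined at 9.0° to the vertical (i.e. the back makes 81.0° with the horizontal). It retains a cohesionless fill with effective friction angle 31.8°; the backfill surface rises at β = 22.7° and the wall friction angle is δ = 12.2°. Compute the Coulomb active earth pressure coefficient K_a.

0.514

K_a = sin²(α+φ) / [sin²α · sin(α−δ) · (1 + √{sin(φ+δ)sin(φ−β) / (sin(α−δ)sin(α+β))})²].
With α = 81.0°, φ = 31.8°, δ = 12.2°, β = 22.7°: K_a = 0.5140.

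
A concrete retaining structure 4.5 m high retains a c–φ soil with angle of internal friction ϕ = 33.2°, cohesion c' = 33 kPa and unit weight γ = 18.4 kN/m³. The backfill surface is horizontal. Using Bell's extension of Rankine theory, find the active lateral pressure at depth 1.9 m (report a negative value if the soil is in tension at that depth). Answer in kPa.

K_a = (1 − sin φ)/(1 + sin φ) = 0.2924.
σ_a = K_a γ z − 2c√K_a = 0.2924×18.4×1.9 − 2×33×0.5407 = -25.47 kPa.

-25.5 kPa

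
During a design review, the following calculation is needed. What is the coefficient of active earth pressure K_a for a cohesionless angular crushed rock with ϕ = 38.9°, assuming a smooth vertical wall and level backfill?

0.229

K_a = (1 − sin φ)/(1 + sin φ) = (1 − sin 38.9°)/(1 + sin 38.9°) = 0.2285.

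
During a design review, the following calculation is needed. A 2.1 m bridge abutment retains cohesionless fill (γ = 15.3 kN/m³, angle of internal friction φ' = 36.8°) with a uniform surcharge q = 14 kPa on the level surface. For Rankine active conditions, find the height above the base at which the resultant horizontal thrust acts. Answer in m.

K_a = 0.2508.
Triangular part P₁ = ½K_aγH² = 8.460 at H/3 = 0.7000 m; rectangular part P₂ = K_a q H = 7.372 at H/2 = 1.050 m.
ȳ = (P₁·0.7000 + P₂·1.050)/(P₁+P₂) = 0.8630 m.

0.863 m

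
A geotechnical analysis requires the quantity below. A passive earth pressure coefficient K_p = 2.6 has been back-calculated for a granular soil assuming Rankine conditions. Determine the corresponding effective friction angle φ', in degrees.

26.4°

K_p = (1+sin φ)/(1−sin φ) ⇒ sin φ = (K_p − 1)/(K_p + 1) = 0.4444.
φ = arcsin(0.4444) = 26.39°.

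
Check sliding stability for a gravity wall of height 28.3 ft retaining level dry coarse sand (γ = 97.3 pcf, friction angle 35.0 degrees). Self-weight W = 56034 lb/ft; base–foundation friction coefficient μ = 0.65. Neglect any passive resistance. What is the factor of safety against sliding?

3.45

K_a = tan²(45° − 35.0°/2) = 0.2710.
P_a = ½K_aγH² = 0.5×0.2710×97.3×28.3² = 10560 lb/ft, acting at H/3 = 9.433 ft above the base.
FS_sliding = μW / P_a = 0.65×56034 / 10560 = 3.449.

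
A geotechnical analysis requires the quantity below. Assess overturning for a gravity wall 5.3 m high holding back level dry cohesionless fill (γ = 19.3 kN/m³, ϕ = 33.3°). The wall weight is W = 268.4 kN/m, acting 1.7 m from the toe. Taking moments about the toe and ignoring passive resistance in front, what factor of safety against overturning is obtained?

K_a = tan²(45° − 33.3°/2) = 0.2911.
P_a = ½K_aγH² = 0.5×0.2911×19.3×5.3² = 78.92 kN/m, acting at H/3 = 1.767 m above the base.
Overturning moment M_o = P_a × H/3 = 78.92 × 1.767 = 139.4.
Resisting moment M_r = W × 1.7 = 268.4 × 1.7 = 456.3.
FS_overturning = M_r/M_o = 456.3/139.4 = 3.273.

3.27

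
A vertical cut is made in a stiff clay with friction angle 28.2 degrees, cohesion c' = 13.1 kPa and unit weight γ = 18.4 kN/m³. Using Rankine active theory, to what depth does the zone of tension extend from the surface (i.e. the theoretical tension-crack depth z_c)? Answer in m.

2.38 m

K_a = tan²(45° − 28.2°/2) = 0.3582; √K_a = 0.5985.
The active pressure is zero where K_a γ z = 2c√K_a, so z_c = 2c/(γ√K_a) = 2×13.1/(18.4×0.5985) = 2.379 m.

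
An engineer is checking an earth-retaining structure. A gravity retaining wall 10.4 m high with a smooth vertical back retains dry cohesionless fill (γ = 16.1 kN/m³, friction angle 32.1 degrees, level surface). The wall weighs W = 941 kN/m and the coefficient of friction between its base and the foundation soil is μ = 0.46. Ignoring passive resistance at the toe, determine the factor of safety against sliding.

K_a = tan²(45° − 32.1°/2) = 0.3060.
P_a = ½K_aγH² = 0.5×0.3060×16.1×10.4² = 266.4 kN/m, acting at H/3 = 3.467 m above the base.
FS_sliding = μW / P_a = 0.46×941 / 266.4 = 1.625.

1.62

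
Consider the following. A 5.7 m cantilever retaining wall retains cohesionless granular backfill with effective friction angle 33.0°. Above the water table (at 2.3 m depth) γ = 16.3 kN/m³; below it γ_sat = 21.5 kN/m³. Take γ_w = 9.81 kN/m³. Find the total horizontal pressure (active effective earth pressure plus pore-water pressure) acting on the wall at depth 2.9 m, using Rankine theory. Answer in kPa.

19.0 kPa

K_a = (1 − sin φ)/(1 + sin φ) = 0.2948.
γ' = 21.5 − 9.81 = 11.69 kN/m³.
Effective vertical stress at 2.9 m: σ'_v = 16.3×2.3 + 11.69×0.600 = 44.50 kPa.
σ'_h = K_a σ'_v = 0.2948 × 44.50 = 13.12 kPa; u = γ_w × 0.600 = 5.886 kPa.
Total σ_h = 13.12 + 5.886 = 19.01 kPa.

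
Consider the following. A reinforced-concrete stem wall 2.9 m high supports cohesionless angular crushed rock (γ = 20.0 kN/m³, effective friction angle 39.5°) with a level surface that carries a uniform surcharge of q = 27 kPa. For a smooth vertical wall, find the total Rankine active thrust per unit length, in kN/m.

K_a = tan²(45° − φ/2) = 0.2224.
Soil triangle: ½ K_a γ H² = 0.5×0.2224×20.0×2.9² = 18.71 kN/m.
Surcharge rectangle: K_a q H = 0.2224×27×2.9 = 17.42 kN/m.
Total = 18.71 + 17.42 = 36.12 kN/m.

36.1 kN/m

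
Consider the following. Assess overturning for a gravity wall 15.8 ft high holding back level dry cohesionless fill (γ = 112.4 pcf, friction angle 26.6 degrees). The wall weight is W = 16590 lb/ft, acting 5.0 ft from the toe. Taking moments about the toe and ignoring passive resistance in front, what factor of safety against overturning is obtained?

2.94

K_a = tan²(45° − 26.6°/2) = 0.3814.
P_a = ½K_aγH² = 0.5×0.3814×112.4×15.8² = 5352 lb/ft, acting at H/3 = 5.267 ft above the base.
Overturning moment M_o = P_a × H/3 = 5352 × 5.267 = 28190.
Resisting moment M_r = W × 5.0 = 16590 × 5.0 = 82950.
FS_overturning = M_r/M_o = 82950/28190 = 2.943.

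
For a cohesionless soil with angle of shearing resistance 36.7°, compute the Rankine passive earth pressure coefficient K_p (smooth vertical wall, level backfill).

K_p = (1 + sin φ)/(1 − sin φ) = tan²(45° + 36.7°/2) = 3.970.

3.97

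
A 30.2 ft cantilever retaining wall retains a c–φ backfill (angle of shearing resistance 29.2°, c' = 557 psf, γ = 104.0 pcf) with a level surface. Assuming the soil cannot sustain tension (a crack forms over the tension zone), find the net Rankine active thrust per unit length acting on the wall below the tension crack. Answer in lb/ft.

K_a = 0.3442; √K_a = 0.5867.
Tension-crack depth z_c = 2c/(γ√K_a) = 2×557/(104.0×0.5867) = 18.26 ft.
σ_a at base = K_a γ H − 2c√K_a = 0.3442×104.0×30.2 − 2×557×0.5867 = 427.5 psf.
P_a = ½ × 427.5 × (H − z_c) = 0.5×427.5×11.94 = 2553 lb/ft.

2550 lb/ft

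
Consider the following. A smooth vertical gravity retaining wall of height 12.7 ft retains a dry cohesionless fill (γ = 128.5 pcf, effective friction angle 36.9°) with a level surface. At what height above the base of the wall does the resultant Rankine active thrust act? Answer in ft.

4.23 ft

K_a = 0.2497.
The pressure distribution is triangular, so the resultant acts at H/3 above the base = 12.7/3 = 4.233 ft.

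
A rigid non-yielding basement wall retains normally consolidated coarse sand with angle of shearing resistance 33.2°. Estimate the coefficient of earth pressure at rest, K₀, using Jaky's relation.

0.452

K₀ = 1 − sin φ' = 1 − sin 33.2° = 0.4524.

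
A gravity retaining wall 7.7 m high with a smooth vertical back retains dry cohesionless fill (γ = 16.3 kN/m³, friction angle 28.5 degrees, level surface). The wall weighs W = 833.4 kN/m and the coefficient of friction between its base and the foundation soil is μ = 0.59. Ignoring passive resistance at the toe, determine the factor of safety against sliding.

K_a = tan²(45° − 28.5°/2) = 0.3540.
P_a = ½K_aγH² = 0.5×0.3540×16.3×7.7² = 171.0 kN/m, acting at H/3 = 2.567 m above the base.
FS_sliding = μW / P_a = 0.59×833.4 / 171.0 = 2.875.

2.87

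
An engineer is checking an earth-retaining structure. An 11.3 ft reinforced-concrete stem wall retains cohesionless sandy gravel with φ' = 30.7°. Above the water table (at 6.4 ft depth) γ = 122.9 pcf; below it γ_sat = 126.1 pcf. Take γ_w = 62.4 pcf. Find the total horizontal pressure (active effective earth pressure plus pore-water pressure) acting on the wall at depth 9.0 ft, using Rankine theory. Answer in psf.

471 psf

K_a = (1 − sin φ)/(1 + sin φ) = 0.3240.
γ' = 126.1 − 62.4 = 63.70 pcf.
Effective vertical stress at 9.0 ft: σ'_v = 122.9×6.4 + 63.70×2.60 = 952.2 psf.
σ'_h = K_a σ'_v = 0.3240 × 952.2 = 308.5 psf; u = γ_w × 2.60 = 162.2 psf.
Total σ_h = 308.5 + 162.2 = 470.8 psf.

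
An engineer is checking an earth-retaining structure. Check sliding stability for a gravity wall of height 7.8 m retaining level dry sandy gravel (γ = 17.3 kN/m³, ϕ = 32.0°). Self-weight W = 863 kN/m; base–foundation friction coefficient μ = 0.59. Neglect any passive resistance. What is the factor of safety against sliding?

3.15

K_a = tan²(45° − 32.0°/2) = 0.3073.
P_a = ½K_aγH² = 0.5×0.3073×17.3×7.8² = 161.7 kN/m, acting at H/3 = 2.600 m above the base.
FS_sliding = μW / P_a = 0.59×863 / 161.7 = 3.149.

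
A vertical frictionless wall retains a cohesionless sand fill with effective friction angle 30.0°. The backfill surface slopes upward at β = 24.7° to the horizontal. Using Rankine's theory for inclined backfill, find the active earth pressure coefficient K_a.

0.487

K_a = cos β · (cos β − √(cos²β − cos²φ)) / (cos β + √(cos²β − cos²φ)).
cos β = 0.9085, cos φ = 0.8660, √(cos²β − cos²φ) = 0.2746.
K_a = 0.9085 × (0.9085 − 0.2746)/(0.9085 + 0.2746) = 0.4868.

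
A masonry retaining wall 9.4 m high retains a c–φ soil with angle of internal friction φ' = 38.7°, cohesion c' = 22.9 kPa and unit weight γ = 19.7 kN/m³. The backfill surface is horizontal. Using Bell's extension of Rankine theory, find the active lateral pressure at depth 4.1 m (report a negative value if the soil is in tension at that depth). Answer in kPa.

-3.37 kPa

K_a = (1 − sin φ)/(1 + sin φ) = 0.2306.
σ_a = K_a γ z − 2c√K_a = 0.2306×19.7×4.1 − 2×22.9×0.4802 = -3.368 kPa.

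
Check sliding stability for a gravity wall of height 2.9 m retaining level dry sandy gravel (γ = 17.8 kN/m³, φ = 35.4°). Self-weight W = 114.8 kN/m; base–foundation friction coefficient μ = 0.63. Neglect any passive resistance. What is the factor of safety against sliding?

K_a = tan²(45° − 35.4°/2) = 0.2664.
P_a = ½K_aγH² = 0.5×0.2664×17.8×2.9² = 19.94 kN/m, acting at H/3 = 0.9667 m above the base.
FS_sliding = μW / P_a = 0.63×114.8 / 19.94 = 3.627.

3.63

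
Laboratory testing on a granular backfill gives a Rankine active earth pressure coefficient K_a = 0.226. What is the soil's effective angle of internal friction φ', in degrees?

K_a = tan²(45° − φ/2) ⇒ 45° − φ/2 = arctan(√0.226) = 25.43°.
φ = 2(45° − 25.43°) = 39.15°.

39.1°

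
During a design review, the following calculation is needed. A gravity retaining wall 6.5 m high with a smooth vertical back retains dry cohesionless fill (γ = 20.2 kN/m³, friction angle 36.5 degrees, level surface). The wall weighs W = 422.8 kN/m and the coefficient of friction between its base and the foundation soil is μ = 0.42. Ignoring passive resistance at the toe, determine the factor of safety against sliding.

K_a = tan²(45° − 36.5°/2) = 0.2541.
P_a = ½K_aγH² = 0.5×0.2541×20.2×6.5² = 108.4 kN/m, acting at H/3 = 2.167 m above the base.
FS_sliding = μW / P_a = 0.42×422.8 / 108.4 = 1.638.

1.64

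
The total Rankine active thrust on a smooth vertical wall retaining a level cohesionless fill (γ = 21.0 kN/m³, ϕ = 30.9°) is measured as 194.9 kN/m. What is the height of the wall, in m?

K_a = 0.3214. P_a = ½ K_a γ H² ⇒ H = √(2P_a/(K_a γ)).
H = √(2×194.9/(0.3214×21.0)) = 7.600 m.

7.60 m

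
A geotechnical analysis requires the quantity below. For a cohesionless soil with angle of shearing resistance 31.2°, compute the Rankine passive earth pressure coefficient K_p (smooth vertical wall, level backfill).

K_p = (1 + sin φ)/(1 − sin φ) = tan²(45° + 31.2°/2) = 3.150.

3.15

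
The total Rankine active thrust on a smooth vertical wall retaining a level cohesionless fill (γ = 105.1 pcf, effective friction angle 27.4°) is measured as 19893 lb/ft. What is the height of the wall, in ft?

32.0 ft

K_a = 0.3697. P_a = ½ K_a γ H² ⇒ H = √(2P_a/(K_a γ)).
H = √(2×19893/(0.3697×105.1)) = 32.00 ft.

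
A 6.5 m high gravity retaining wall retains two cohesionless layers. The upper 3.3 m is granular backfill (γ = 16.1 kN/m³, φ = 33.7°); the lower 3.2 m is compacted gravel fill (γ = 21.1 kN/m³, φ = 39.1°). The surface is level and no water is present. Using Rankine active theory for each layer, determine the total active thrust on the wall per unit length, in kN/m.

K_a1 = tan²(45°−33.7°/2) = 0.2863; K_a2 = tan²(45°−39.1°/2) = 0.2265.
Layer 1: σ at base = K_a1 γ₁ h₁ = 15.21 kPa; P₁ = ½×15.21×3.3 = 25.10.
Layer 2: σ_v at top = γ₁h₁ = 53.13; σ_h top = K_a2×53.13 = 12.03; σ_h base = K_a2×(53.13+21.1×3.2) = 27.33.
P₂ = ½(12.03+27.33)×3.2 = 62.97. Total P_a = 25.10+62.97 = 88.07 kN/m.

88.1 kN/m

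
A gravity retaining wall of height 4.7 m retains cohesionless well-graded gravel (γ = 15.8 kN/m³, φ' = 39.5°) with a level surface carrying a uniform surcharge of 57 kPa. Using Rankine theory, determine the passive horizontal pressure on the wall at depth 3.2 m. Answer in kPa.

484 kPa

K_p = (1 + sin φ)/(1 − sin φ) = 4.496.
σ_v = γz + q = 15.8 × 3.2 + 57 = 107.6 kPa.
σ_h = K_p σ_v = 4.496 × 107.6 = 483.6 kPa.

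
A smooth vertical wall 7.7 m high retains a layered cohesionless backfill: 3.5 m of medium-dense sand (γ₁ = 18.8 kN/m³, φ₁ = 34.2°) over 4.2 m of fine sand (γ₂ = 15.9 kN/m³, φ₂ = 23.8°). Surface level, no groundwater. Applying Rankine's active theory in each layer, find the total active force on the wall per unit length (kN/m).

209 kN/m

K_a1 = tan²(45°−34.2°/2) = 0.2803; K_a2 = tan²(45°−23.8°/2) = 0.4250.
Layer 1: σ at base = K_a1 γ₁ h₁ = 18.45 kPa; P₁ = ½×18.45×3.5 = 32.28.
Layer 2: σ_v at top = γ₁h₁ = 65.80; σ_h top = K_a2×65.80 = 27.96; σ_h base = K_a2×(65.80+15.9×4.2) = 56.34.
P₂ = ½(27.96+56.34)×4.2 = 177.0. Total P_a = 32.28+177.0 = 209.3 kN/m.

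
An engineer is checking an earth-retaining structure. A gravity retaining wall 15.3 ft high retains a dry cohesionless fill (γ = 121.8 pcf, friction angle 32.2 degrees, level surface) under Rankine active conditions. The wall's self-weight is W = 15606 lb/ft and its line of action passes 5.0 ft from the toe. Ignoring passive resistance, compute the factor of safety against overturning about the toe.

3.52

K_a = tan²(45° − 32.2°/2) = 0.3047.
P_a = ½K_aγH² = 0.5×0.3047×121.8×15.3² = 4344 lb/ft, acting at H/3 = 5.100 ft above the base.
Overturning moment M_o = P_a × H/3 = 4344 × 5.100 = 22160.
Resisting moment M_r = W × 5.0 = 15606 × 5.0 = 78030.
FS_overturning = M_r/M_o = 78030/22160 = 3.522.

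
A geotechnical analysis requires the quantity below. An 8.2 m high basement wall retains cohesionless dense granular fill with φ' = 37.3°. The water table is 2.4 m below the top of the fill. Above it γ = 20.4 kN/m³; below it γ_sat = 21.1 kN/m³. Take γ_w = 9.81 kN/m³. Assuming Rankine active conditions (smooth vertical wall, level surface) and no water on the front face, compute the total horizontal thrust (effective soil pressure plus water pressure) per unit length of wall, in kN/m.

296 kN/m

K_a = tan²(45° − φ/2) = 0.2453.
γ' = 21.1 − 9.81 = 11.29 kN/m³. Depth below WT = 5.8 m.
σ'_h at WT = K_a γ d_w = 12.01 kPa; at base = 12.01 + K_a γ' × 5.8 = 28.08 kPa.
P₁ (0–2.4 m) = ½×12.01×2.4 = 14.41. P₂ (2.4–8.2 m) = ½(12.01+28.08)×5.8 = 116.3.
P_w = ½ γ_w h₂² = 0.5×9.81×5.8² = 165.0. Total = 14.41+116.3+165.0 = 295.7 kN/m.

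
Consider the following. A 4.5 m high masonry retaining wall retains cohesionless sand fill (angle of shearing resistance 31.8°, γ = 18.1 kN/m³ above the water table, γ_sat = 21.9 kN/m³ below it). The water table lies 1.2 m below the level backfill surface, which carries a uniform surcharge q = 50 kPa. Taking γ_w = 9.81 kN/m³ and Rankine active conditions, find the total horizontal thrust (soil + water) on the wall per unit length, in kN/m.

170 kN/m

K_a = tan²(45° − φ/2) = 0.3098.
γ' = 21.9 − 9.81 = 12.09 kN/m³. h₂ = H − d_w = 3.3 m.
σ'_h: at surface K_a·q = 15.49; at WT K_a(q+γd_w) = 22.22; at base K_a(q+γd_w+γ'h₂) = 34.58 kPa.
P₁ = ½(15.49+22.22)×1.2 = 22.62; P₂ = ½(22.22+34.58)×3.3 = 93.72; P_w = ½γ_w h₂² = 53.42.
Total = 22.62+93.72+53.42 = 169.8 kN/m.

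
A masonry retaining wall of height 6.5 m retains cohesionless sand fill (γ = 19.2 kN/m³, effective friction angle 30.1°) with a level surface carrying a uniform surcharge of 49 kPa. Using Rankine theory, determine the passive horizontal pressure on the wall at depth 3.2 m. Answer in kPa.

K_p = (1 + sin φ)/(1 − sin φ) = 3.012.
σ_v = γz + q = 19.2 × 3.2 + 49 = 110.4 kPa.
σ_h = K_p σ_v = 3.012 × 110.4 = 332.7 kPa.

333 kPa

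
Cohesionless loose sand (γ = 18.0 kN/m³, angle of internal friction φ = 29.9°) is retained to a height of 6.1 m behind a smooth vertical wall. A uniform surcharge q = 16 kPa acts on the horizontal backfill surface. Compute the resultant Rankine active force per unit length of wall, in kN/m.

145 kN/m

K_a = tan²(45° − φ/2) = 0.3347.
Soil triangle: ½ K_a γ H² = 0.5×0.3347×18.0×6.1² = 112.1 kN/m.
Surcharge rectangle: K_a q H = 0.3347×16×6.1 = 32.66 kN/m.
Total = 112.1 + 32.66 = 144.7 kN/m.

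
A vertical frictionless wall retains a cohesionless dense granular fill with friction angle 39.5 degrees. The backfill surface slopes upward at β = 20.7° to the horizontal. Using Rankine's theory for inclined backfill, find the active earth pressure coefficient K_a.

K_a = cos β · (cos β − √(cos²β − cos²φ)) / (cos β + √(cos²β − cos²φ)).
cos β = 0.9354, cos φ = 0.7716, √(cos²β − cos²φ) = 0.5288.
K_a = 0.9354 × (0.9354 − 0.5288)/(0.9354 + 0.5288) = 0.2598.

0.260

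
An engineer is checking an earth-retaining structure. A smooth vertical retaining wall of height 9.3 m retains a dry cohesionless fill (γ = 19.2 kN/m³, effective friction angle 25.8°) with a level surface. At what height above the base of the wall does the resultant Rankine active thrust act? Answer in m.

3.10 m

K_a = 0.3935.
The pressure distribution is triangular, so the resultant acts at H/3 above the base = 9.3/3 = 3.100 m.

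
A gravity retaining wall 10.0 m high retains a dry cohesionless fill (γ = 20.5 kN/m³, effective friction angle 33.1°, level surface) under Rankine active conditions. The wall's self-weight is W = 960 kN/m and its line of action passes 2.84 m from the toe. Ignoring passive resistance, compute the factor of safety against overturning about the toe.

2.72

K_a = tan²(45° − 33.1°/2) = 0.2936.
P_a = ½K_aγH² = 0.5×0.2936×20.5×10.0² = 300.9 kN/m, acting at H/3 = 3.333 m above the base.
Overturning moment M_o = P_a × H/3 = 300.9 × 3.333 = 1003.
Resisting moment M_r = W × 2.84 = 960 × 2.84 = 2726.
FS_overturning = M_r/M_o = 2726/1003 = 2.718.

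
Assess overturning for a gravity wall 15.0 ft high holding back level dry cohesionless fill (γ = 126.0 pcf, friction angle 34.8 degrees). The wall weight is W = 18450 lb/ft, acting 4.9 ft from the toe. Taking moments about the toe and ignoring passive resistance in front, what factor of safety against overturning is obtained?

4.67

K_a = tan²(45° − 34.8°/2) = 0.2733.
P_a = ½K_aγH² = 0.5×0.2733×126.0×15.0² = 3874 lb/ft, acting at H/3 = 5.000 ft above the base.
Overturning moment M_o = P_a × H/3 = 3874 × 5.000 = 19370.
Resisting moment M_r = W × 4.9 = 18450 × 4.9 = 90400.
FS_overturning = M_r/M_o = 90400/19370 = 4.667.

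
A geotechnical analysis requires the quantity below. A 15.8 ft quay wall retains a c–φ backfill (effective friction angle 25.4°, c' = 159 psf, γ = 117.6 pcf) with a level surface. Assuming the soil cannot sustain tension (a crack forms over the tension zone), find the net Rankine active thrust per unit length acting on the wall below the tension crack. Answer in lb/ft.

K_a = 0.3996; √K_a = 0.6322.
Tension-crack depth z_c = 2c/(γ√K_a) = 2×159/(117.6×0.6322) = 4.277 ft.
σ_a at base = K_a γ H − 2c√K_a = 0.3996×117.6×15.8 − 2×159×0.6322 = 541.5 psf.
P_a = ½ × 541.5 × (H − z_c) = 0.5×541.5×11.52 = 3120 lb/ft.

3120 lb/ft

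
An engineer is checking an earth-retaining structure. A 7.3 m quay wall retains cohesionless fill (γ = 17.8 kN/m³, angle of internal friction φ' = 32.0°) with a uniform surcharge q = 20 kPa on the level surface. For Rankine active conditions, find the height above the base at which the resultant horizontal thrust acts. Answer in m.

2.72 m

K_a = 0.3073.
Triangular part P₁ = ½K_aγH² = 145.7 at H/3 = 2.433 m; rectangular part P₂ = K_a q H = 44.86 at H/2 = 3.650 m.
ȳ = (P₁·2.433 + P₂·3.650)/(P₁+P₂) = 2.720 m.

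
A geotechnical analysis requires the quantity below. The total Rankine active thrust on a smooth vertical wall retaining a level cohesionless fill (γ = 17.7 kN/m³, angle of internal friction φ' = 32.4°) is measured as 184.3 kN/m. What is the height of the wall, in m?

K_a = 0.3022. P_a = ½ K_a γ H² ⇒ H = √(2P_a/(K_a γ)).
H = √(2×184.3/(0.3022×17.7)) = 8.301 m.

8.30 m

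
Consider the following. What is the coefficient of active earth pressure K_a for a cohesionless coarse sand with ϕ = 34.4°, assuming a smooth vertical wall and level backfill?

K_a = tan²(45° − φ/2) = tan²(27.80°) = 0.2780.

0.278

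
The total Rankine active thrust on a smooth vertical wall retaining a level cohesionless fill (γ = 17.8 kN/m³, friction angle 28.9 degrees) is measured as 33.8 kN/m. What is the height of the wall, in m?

3.30 m

K_a = 0.3484. P_a = ½ K_a γ H² ⇒ H = √(2P_a/(K_a γ)).
H = √(2×33.8/(0.3484×17.8)) = 3.302 m.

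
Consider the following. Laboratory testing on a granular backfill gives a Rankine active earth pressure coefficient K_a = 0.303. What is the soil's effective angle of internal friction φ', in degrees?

32.3°

K_a = tan²(45° − φ/2) ⇒ 45° − φ/2 = arctan(√0.303) = 28.83°.
φ = 2(45° − 28.83°) = 32.34°.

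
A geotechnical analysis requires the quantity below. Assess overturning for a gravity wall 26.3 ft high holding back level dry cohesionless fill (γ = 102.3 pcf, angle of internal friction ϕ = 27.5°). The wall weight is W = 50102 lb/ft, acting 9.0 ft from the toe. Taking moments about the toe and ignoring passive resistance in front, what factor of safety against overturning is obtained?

K_a = tan²(45° − 27.5°/2) = 0.3682.
P_a = ½K_aγH² = 0.5×0.3682×102.3×26.3² = 13030 lb/ft, acting at H/3 = 8.767 ft above the base.
Overturning moment M_o = P_a × H/3 = 13030 × 8.767 = 114200.
Resisting moment M_r = W × 9.0 = 50102 × 9.0 = 450900.
FS_overturning = M_r/M_o = 450900/114200 = 3.948.

3.95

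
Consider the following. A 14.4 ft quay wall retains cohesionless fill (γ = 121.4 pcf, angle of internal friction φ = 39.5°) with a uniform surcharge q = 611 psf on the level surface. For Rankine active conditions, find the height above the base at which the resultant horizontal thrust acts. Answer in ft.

5.79 ft

K_a = 0.2224.
Triangular part P₁ = ½K_aγH² = 2800 at H/3 = 4.800 ft; rectangular part P₂ = K_a q H = 1957 at H/2 = 7.200 ft.
ȳ = (P₁·4.800 + P₂·7.200)/(P₁+P₂) = 5.787 ft.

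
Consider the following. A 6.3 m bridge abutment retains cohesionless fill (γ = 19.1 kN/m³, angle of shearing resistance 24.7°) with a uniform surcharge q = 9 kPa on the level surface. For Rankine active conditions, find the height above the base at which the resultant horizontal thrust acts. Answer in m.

K_a = 0.4106.
Triangular part P₁ = ½K_aγH² = 155.6 at H/3 = 2.100 m; rectangular part P₂ = K_a q H = 23.28 at H/2 = 3.150 m.
ȳ = (P₁·2.100 + P₂·3.150)/(P₁+P₂) = 2.237 m.

2.24 m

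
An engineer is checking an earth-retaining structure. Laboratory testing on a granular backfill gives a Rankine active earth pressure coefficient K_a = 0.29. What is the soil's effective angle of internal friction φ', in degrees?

33.4°

K_a = tan²(45° − φ/2) ⇒ 45° − φ/2 = arctan(√0.29) = 28.30°.
φ = 2(45° − 28.30°) = 33.39°.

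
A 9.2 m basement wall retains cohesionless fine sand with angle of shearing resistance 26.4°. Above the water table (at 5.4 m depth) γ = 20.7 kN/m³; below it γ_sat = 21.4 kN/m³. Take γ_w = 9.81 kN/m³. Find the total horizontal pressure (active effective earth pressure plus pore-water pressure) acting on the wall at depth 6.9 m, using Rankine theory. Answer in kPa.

64.4 kPa

K_a = (1 − sin φ)/(1 + sin φ) = 0.3844.
γ' = 21.4 − 9.81 = 11.59 kN/m³.
Effective vertical stress at 6.9 m: σ'_v = 20.7×5.4 + 11.59×1.50 = 129.2 kPa.
σ'_h = K_a σ'_v = 0.3844 × 129.2 = 49.66 kPa; u = γ_w × 1.50 = 14.71 kPa.
Total σ_h = 49.66 + 14.71 = 64.37 kPa.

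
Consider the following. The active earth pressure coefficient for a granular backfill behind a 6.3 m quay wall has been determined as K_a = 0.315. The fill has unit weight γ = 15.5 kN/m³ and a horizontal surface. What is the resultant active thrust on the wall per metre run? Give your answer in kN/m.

96.9 kN/m

P = ½ K_a γ H² = 0.5 × 0.315 × 15.5 × 6.3² = 96.89 kN/m.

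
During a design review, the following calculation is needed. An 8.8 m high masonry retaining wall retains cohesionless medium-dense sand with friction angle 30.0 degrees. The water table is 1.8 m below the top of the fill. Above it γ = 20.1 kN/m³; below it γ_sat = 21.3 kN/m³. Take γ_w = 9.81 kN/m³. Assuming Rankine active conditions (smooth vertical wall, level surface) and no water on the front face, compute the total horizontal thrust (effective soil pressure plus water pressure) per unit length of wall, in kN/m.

K_a = tan²(45° − φ/2) = 0.3333.
γ' = 21.3 − 9.81 = 11.49 kN/m³. Depth below WT = 7.0 m.
σ'_h at WT = K_a γ d_w = 12.06 kPa; at base = 12.06 + K_a γ' × 7.0 = 38.87 kPa.
P₁ (0–1.8 m) = ½×12.06×1.8 = 10.85. P₂ (1.8–8.8 m) = ½(12.06+38.87)×7.0 = 178.3.
P_w = ½ γ_w h₂² = 0.5×9.81×7.0² = 240.3. Total = 10.85+178.3+240.3 = 429.5 kN/m.

429 kN/m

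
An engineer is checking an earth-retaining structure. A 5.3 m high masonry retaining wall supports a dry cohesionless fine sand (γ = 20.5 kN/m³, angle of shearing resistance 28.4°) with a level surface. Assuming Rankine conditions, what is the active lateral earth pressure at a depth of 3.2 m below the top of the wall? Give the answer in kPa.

23.3 kPa

K_a = (1 − sin φ)/(1 + sin φ) = 0.3554.
σ_h = K_a γ z = 0.3554 × 20.5 × 3.2 = 23.31 kPa.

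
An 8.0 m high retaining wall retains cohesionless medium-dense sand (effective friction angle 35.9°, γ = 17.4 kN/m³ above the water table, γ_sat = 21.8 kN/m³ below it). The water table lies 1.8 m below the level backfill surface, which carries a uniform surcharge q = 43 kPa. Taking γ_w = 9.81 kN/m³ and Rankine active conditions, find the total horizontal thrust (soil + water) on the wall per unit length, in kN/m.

K_a = tan²(45° − φ/2) = 0.2607.
γ' = 21.8 − 9.81 = 11.99 kN/m³. h₂ = H − d_w = 6.2 m.
σ'_h: at surface K_a·q = 11.21; at WT K_a(q+γd_w) = 19.38; at base K_a(q+γd_w+γ'h₂) = 38.76 kPa.
P₁ = ½(11.21+19.38)×1.8 = 27.53; P₂ = ½(19.38+38.76)×6.2 = 180.2; P_w = ½γ_w h₂² = 188.5.
Total = 27.53+180.2+188.5 = 396.3 kN/m.

396 kN/m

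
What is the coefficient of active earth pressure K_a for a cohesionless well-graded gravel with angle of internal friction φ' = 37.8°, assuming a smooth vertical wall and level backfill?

0.240

K_a = (1 − sin φ)/(1 + sin φ) = (1 − sin 37.8°)/(1 + sin 37.8°) = 0.2400.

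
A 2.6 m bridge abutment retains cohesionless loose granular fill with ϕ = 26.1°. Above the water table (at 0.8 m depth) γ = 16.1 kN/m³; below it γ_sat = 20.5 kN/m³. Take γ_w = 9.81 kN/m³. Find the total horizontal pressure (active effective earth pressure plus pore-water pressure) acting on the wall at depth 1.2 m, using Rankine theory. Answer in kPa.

10.6 kPa

K_a = (1 − sin φ)/(1 + sin φ) = 0.3889.
γ' = 20.5 − 9.81 = 10.69 kN/m³.
Effective vertical stress at 1.2 m: σ'_v = 16.1×0.8 + 10.69×0.400 = 17.16 kPa.
σ'_h = K_a σ'_v = 0.3889 × 17.16 = 6.673 kPa; u = γ_w × 0.400 = 3.924 kPa.
Total σ_h = 6.673 + 3.924 = 10.60 kPa.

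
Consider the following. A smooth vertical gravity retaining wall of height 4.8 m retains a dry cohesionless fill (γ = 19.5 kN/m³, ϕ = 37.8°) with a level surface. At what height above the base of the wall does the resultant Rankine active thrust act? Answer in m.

1.60 m

K_a = 0.2400.
The pressure distribution is triangular, so the resultant acts at H/3 above the base = 4.8/3 = 1.600 m.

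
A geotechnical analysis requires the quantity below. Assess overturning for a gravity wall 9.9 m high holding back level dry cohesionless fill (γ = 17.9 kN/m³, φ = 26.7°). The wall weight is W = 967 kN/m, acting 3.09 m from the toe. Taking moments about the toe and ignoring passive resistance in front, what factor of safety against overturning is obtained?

2.72

K_a = tan²(45° − 26.7°/2) = 0.3800.
P_a = ½K_aγH² = 0.5×0.3800×17.9×9.9² = 333.3 kN/m, acting at H/3 = 3.300 m above the base.
Overturning moment M_o = P_a × H/3 = 333.3 × 3.300 = 1100.
Resisting moment M_r = W × 3.09 = 967 × 3.09 = 2988.
FS_overturning = M_r/M_o = 2988/1100 = 2.717.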